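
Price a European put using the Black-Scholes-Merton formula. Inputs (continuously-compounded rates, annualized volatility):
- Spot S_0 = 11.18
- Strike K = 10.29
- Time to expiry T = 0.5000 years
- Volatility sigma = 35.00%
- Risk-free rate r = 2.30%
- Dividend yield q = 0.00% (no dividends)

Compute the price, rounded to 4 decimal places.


Answer: Price = 0.6228

Derivation:
d1 = (ln(S/K) + (r - q + 0.5*sigma^2) * T) / (sigma * sqrt(T)) = 0.50539515
d2 = d1 - sigma * sqrt(T) = 0.25790778
exp(-rT) = 0.98856587; exp(-qT) = 1.00000000
P = K * exp(-rT) * N(-d2) - S_0 * exp(-qT) * N(-d1)
N(-d1) = 0.30664066; N(-d2) = 0.39823904
P = 10.2900 * 0.98856587 * 0.39823904 - 11.1800 * 1.00000000 * 0.30664066 = 0.6228


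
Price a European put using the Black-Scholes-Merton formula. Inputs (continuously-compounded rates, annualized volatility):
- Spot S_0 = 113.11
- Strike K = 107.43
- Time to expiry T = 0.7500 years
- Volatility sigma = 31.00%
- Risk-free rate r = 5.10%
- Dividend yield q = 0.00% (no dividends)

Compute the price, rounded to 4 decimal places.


d1 = (ln(S/K) + (r - q + 0.5*sigma^2) * T) / (sigma * sqrt(T)) = 0.46861780
d2 = d1 - sigma * sqrt(T) = 0.20014992
exp(-rT) = 0.96247229; exp(-qT) = 1.00000000
P = K * exp(-rT) * N(-d2) - S_0 * exp(-qT) * N(-d1)
N(-d1) = 0.31967143; N(-d2) = 0.42068167
P = 107.4300 * 0.96247229 * 0.42068167 - 113.1100 * 1.00000000 * 0.31967143 = 7.3398

Answer: Price = 7.3398


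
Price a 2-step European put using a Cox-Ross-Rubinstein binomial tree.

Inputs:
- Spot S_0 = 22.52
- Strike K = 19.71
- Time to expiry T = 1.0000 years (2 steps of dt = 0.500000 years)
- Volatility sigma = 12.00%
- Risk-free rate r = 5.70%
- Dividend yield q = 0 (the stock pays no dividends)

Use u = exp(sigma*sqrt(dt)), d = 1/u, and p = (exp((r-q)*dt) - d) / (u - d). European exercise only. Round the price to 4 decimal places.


Answer: Price = V(0,0) = 0.0821

Derivation:
dt = T/N = 0.500000
u = exp(sigma*sqrt(dt)) = 1.088557; d = 1/u = 0.918647
p = (exp((r-q)*dt) - d) / (u - d) = 0.648949
Discount per step: exp(-r*dt) = 0.971902
Stock lattice S(k, i) with i counting down-moves:
  k=0: S(0,0) = 22.5200
  k=1: S(1,0) = 24.5143; S(1,1) = 20.6879
  k=2: S(2,0) = 26.6852; S(2,1) = 22.5200; S(2,2) = 19.0049
Terminal payoffs V(N, i) = max(K - S_T, 0):
  V(2,0) = 0.000000; V(2,1) = 0.000000; V(2,2) = 0.705075
Backward induction: V(k, i) = exp(-r*dt) * [p * V(k+1, i) + (1-p) * V(k+1, i+1)].
  V(1,0) = exp(-r*dt) * [p*0.000000 + (1-p)*0.000000] = 0.000000
  V(1,1) = exp(-r*dt) * [p*0.000000 + (1-p)*0.705075] = 0.240562
  V(0,0) = exp(-r*dt) * [p*0.000000 + (1-p)*0.240562] = 0.082077


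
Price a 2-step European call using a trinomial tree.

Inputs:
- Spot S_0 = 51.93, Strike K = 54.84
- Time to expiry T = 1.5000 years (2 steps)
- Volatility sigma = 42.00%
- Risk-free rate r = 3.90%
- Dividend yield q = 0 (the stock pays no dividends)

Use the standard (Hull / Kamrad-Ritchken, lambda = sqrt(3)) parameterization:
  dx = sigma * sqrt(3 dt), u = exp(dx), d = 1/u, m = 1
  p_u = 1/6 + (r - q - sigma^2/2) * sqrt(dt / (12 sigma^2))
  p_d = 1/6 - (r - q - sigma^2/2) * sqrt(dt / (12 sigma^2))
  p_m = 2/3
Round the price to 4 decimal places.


Answer: Price = V(0,0) = 9.6537

Derivation:
dt = T/N = 0.750000; dx = sigma*sqrt(3*dt) = 0.630000
u = exp(dx) = 1.877611; d = 1/u = 0.532592
p_u = 0.137381, p_m = 0.666667, p_d = 0.195952
Discount per step: exp(-r*dt) = 0.971174
Stock lattice S(k, j) with j the centered position index:
  k=0: S(0,+0) = 51.9300
  k=1: S(1,-1) = 27.6575; S(1,+0) = 51.9300; S(1,+1) = 97.5043
  k=2: S(2,-2) = 14.7302; S(2,-1) = 27.6575; S(2,+0) = 51.9300; S(2,+1) = 97.5043; S(2,+2) = 183.0751
Terminal payoffs V(N, j) = max(S_T - K, 0):
  V(2,-2) = 0.000000; V(2,-1) = 0.000000; V(2,+0) = 0.000000; V(2,+1) = 42.664317; V(2,+2) = 128.235138
Backward induction: V(k, j) = exp(-r*dt) * [p_u * V(k+1, j+1) + p_m * V(k+1, j) + p_d * V(k+1, j-1)]
  V(1,-1) = exp(-r*dt) * [p_u*0.000000 + p_m*0.000000 + p_d*0.000000] = 0.000000
  V(1,+0) = exp(-r*dt) * [p_u*42.664317 + p_m*0.000000 + p_d*0.000000] = 5.692306
  V(1,+1) = exp(-r*dt) * [p_u*128.235138 + p_m*42.664317 + p_d*0.000000] = 44.732203
  V(0,+0) = exp(-r*dt) * [p_u*44.732203 + p_m*5.692306 + p_d*0.000000] = 9.653683


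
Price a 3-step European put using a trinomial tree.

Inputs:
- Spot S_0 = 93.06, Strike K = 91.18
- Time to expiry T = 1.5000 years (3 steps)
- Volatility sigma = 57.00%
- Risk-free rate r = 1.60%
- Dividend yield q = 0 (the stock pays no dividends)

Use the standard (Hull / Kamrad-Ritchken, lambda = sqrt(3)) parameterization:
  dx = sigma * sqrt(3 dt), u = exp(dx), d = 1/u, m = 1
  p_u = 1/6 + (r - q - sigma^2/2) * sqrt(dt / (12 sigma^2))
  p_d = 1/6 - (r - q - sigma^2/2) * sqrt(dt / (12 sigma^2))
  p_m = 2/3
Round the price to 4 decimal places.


dt = T/N = 0.500000; dx = sigma*sqrt(3*dt) = 0.698105
u = exp(dx) = 2.009939; d = 1/u = 0.497527
p_u = 0.114221, p_m = 0.666667, p_d = 0.219112
Discount per step: exp(-r*dt) = 0.992032
Stock lattice S(k, j) with j the centered position index:
  k=0: S(0,+0) = 93.0600
  k=1: S(1,-1) = 46.2999; S(1,+0) = 93.0600; S(1,+1) = 187.0450
  k=2: S(2,-2) = 23.0355; S(2,-1) = 46.2999; S(2,+0) = 93.0600; S(2,+1) = 187.0450; S(2,+2) = 375.9490
  k=3: S(3,-3) = 11.4608; S(3,-2) = 23.0355; S(3,-1) = 46.2999; S(3,+0) = 93.0600; S(3,+1) = 187.0450; S(3,+2) = 375.9490; S(3,+3) = 755.6348
Terminal payoffs V(N, j) = max(K - S_T, 0):
  V(3,-3) = 79.719221; V(3,-2) = 68.144528; V(3,-1) = 44.880097; V(3,+0) = 0.000000; V(3,+1) = 0.000000; V(3,+2) = 0.000000; V(3,+3) = 0.000000
Backward induction: V(k, j) = exp(-r*dt) * [p_u * V(k+1, j+1) + p_m * V(k+1, j) + p_d * V(k+1, j-1)]
  V(2,-2) = exp(-r*dt) * [p_u*44.880097 + p_m*68.144528 + p_d*79.719221] = 67.481380
  V(2,-1) = exp(-r*dt) * [p_u*0.000000 + p_m*44.880097 + p_d*68.144528] = 44.493986
  V(2,+0) = exp(-r*dt) * [p_u*0.000000 + p_m*0.000000 + p_d*44.880097] = 9.755422
  V(2,+1) = exp(-r*dt) * [p_u*0.000000 + p_m*0.000000 + p_d*0.000000] = 0.000000
  V(2,+2) = exp(-r*dt) * [p_u*0.000000 + p_m*0.000000 + p_d*0.000000] = 0.000000
  V(1,-1) = exp(-r*dt) * [p_u*9.755422 + p_m*44.493986 + p_d*67.481380] = 45.199880
  V(1,+0) = exp(-r*dt) * [p_u*0.000000 + p_m*9.755422 + p_d*44.493986] = 16.123289
  V(1,+1) = exp(-r*dt) * [p_u*0.000000 + p_m*0.000000 + p_d*9.755422] = 2.120501
  V(0,+0) = exp(-r*dt) * [p_u*2.120501 + p_m*16.123289 + p_d*45.199880] = 20.728420

Answer: Price = V(0,0) = 20.7284


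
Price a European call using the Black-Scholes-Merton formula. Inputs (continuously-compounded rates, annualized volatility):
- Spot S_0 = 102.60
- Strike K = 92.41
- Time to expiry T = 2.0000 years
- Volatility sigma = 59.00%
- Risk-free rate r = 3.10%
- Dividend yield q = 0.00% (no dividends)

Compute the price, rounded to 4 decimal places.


d1 = (ln(S/K) + (r - q + 0.5*sigma^2) * T) / (sigma * sqrt(T)) = 0.61686406
d2 = d1 - sigma * sqrt(T) = -0.21752194
exp(-rT) = 0.93988289; exp(-qT) = 1.00000000
C = S_0 * exp(-qT) * N(d1) - K * exp(-rT) * N(d2)
N(d1) = 0.73133780; N(d2) = 0.41390080
C = 102.6000 * 1.00000000 * 0.73133780 - 92.4100 * 0.93988289 * 0.41390080 = 39.0861

Answer: Price = 39.0861


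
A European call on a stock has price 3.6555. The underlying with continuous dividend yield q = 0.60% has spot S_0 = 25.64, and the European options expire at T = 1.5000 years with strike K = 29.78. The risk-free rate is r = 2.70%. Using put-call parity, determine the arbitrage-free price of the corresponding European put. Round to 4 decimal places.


Answer: Put price = 6.8432

Derivation:
Put-call parity: C - P = S_0 * exp(-qT) - K * exp(-rT).
S_0 * exp(-qT) = 25.6400 * 0.99104038 = 25.41027531
K * exp(-rT) = 29.7800 * 0.96030916 = 28.59800692
P = C - S*exp(-qT) + K*exp(-rT)
P = 3.6555 - 25.41027531 + 28.59800692 = 6.8432


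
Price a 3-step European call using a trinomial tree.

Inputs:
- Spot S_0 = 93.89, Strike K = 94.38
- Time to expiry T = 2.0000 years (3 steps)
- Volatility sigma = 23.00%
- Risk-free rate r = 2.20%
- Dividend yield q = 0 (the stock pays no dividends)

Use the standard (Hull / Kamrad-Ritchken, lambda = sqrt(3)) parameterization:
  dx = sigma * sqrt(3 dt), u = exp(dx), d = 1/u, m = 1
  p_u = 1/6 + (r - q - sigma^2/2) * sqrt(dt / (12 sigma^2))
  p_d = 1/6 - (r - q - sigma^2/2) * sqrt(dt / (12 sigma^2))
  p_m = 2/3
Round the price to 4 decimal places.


Answer: Price = V(0,0) = 12.7580

Derivation:
dt = T/N = 0.666667; dx = sigma*sqrt(3*dt) = 0.325269
u = exp(dx) = 1.384403; d = 1/u = 0.722333
p_u = 0.162106, p_m = 0.666667, p_d = 0.171227
Discount per step: exp(-r*dt) = 0.985440
Stock lattice S(k, j) with j the centered position index:
  k=0: S(0,+0) = 93.8900
  k=1: S(1,-1) = 67.8198; S(1,+0) = 93.8900; S(1,+1) = 129.9816
  k=2: S(2,-2) = 48.9885; S(2,-1) = 67.8198; S(2,+0) = 93.8900; S(2,+1) = 129.9816; S(2,+2) = 179.9470
  k=3: S(3,-3) = 35.3860; S(3,-2) = 48.9885; S(3,-1) = 67.8198; S(3,+0) = 93.8900; S(3,+1) = 129.9816; S(3,+2) = 179.9470; S(3,+3) = 249.1191
Terminal payoffs V(N, j) = max(S_T - K, 0):
  V(3,-3) = 0.000000; V(3,-2) = 0.000000; V(3,-1) = 0.000000; V(3,+0) = 0.000000; V(3,+1) = 35.601613; V(3,+2) = 85.566957; V(3,+3) = 154.739137
Backward induction: V(k, j) = exp(-r*dt) * [p_u * V(k+1, j+1) + p_m * V(k+1, j) + p_d * V(k+1, j-1)]
  V(2,-2) = exp(-r*dt) * [p_u*0.000000 + p_m*0.000000 + p_d*0.000000] = 0.000000
  V(2,-1) = exp(-r*dt) * [p_u*0.000000 + p_m*0.000000 + p_d*0.000000] = 0.000000
  V(2,+0) = exp(-r*dt) * [p_u*35.601613 + p_m*0.000000 + p_d*0.000000] = 5.687220
  V(2,+1) = exp(-r*dt) * [p_u*85.566957 + p_m*35.601613 + p_d*0.000000] = 37.057835
  V(2,+2) = exp(-r*dt) * [p_u*154.739137 + p_m*85.566957 + p_d*35.601613] = 86.940269
  V(1,-1) = exp(-r*dt) * [p_u*5.687220 + p_m*0.000000 + p_d*0.000000] = 0.908511
  V(1,+0) = exp(-r*dt) * [p_u*37.057835 + p_m*5.687220 + p_d*0.000000] = 9.656123
  V(1,+1) = exp(-r*dt) * [p_u*86.940269 + p_m*37.057835 + p_d*5.687220] = 39.193523
  V(0,+0) = exp(-r*dt) * [p_u*39.193523 + p_m*9.656123 + p_d*0.908511] = 12.757999


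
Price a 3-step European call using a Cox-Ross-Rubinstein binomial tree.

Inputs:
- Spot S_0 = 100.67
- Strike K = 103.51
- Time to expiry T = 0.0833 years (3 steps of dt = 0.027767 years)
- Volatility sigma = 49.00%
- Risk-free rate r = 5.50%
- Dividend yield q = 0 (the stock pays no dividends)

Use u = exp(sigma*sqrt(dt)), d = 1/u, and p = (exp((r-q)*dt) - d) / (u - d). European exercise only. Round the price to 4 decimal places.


Answer: Price = V(0,0) = 5.0095

Derivation:
dt = T/N = 0.027767
u = exp(sigma*sqrt(dt)) = 1.085076; d = 1/u = 0.921594
p = (exp((r-q)*dt) - d) / (u - d) = 0.488947
Discount per step: exp(-r*dt) = 0.998474
Stock lattice S(k, i) with i counting down-moves:
  k=0: S(0,0) = 100.6700
  k=1: S(1,0) = 109.2346; S(1,1) = 92.7769
  k=2: S(2,0) = 118.5279; S(2,1) = 100.6700; S(2,2) = 85.5026
  k=3: S(3,0) = 128.6118; S(3,1) = 109.2346; S(3,2) = 92.7769; S(3,3) = 78.7987
Terminal payoffs V(N, i) = max(S_T - K, 0):
  V(3,0) = 25.101835; V(3,1) = 5.724634; V(3,2) = 0.000000; V(3,3) = 0.000000
Backward induction: V(k, i) = exp(-r*dt) * [p * V(k+1, i) + (1-p) * V(k+1, i+1)].
  V(2,0) = exp(-r*dt) * [p*25.101835 + (1-p)*5.724634] = 15.175872
  V(2,1) = exp(-r*dt) * [p*5.724634 + (1-p)*0.000000] = 2.794773
  V(2,2) = exp(-r*dt) * [p*0.000000 + (1-p)*0.000000] = 0.000000
  V(1,0) = exp(-r*dt) * [p*15.175872 + (1-p)*2.794773] = 8.834976
  V(1,1) = exp(-r*dt) * [p*2.794773 + (1-p)*0.000000] = 1.364412
  V(0,0) = exp(-r*dt) * [p*8.834976 + (1-p)*1.364412] = 5.009468


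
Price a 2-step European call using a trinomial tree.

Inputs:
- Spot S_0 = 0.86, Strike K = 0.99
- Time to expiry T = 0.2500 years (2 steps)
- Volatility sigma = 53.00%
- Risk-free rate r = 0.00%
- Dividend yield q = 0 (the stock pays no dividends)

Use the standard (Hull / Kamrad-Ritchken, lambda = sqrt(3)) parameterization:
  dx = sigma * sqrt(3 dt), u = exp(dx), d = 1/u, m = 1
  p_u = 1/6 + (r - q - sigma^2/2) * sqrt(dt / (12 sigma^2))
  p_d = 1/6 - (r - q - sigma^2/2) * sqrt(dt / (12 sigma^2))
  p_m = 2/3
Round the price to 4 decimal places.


dt = T/N = 0.125000; dx = sigma*sqrt(3*dt) = 0.324557
u = exp(dx) = 1.383418; d = 1/u = 0.722847
p_u = 0.139620, p_m = 0.666667, p_d = 0.193713
Discount per step: exp(-r*dt) = 1.000000
Stock lattice S(k, j) with j the centered position index:
  k=0: S(0,+0) = 0.8600
  k=1: S(1,-1) = 0.6216; S(1,+0) = 0.8600; S(1,+1) = 1.1897
  k=2: S(2,-2) = 0.4494; S(2,-1) = 0.6216; S(2,+0) = 0.8600; S(2,+1) = 1.1897; S(2,+2) = 1.6459
Terminal payoffs V(N, j) = max(S_T - K, 0):
  V(2,-2) = 0.000000; V(2,-1) = 0.000000; V(2,+0) = 0.000000; V(2,+1) = 0.199740; V(2,+2) = 0.655907
Backward induction: V(k, j) = exp(-r*dt) * [p_u * V(k+1, j+1) + p_m * V(k+1, j) + p_d * V(k+1, j-1)]
  V(1,-1) = exp(-r*dt) * [p_u*0.000000 + p_m*0.000000 + p_d*0.000000] = 0.000000
  V(1,+0) = exp(-r*dt) * [p_u*0.199740 + p_m*0.000000 + p_d*0.000000] = 0.027888
  V(1,+1) = exp(-r*dt) * [p_u*0.655907 + p_m*0.199740 + p_d*0.000000] = 0.224738
  V(0,+0) = exp(-r*dt) * [p_u*0.224738 + p_m*0.027888 + p_d*0.000000] = 0.049970

Answer: Price = V(0,0) = 0.0500


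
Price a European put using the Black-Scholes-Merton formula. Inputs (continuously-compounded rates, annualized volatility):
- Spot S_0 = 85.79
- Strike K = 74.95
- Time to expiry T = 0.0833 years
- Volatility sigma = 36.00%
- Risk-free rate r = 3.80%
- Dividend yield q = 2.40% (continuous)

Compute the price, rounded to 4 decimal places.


d1 = (ln(S/K) + (r - q + 0.5*sigma^2) * T) / (sigma * sqrt(T)) = 1.36325488
d2 = d1 - sigma * sqrt(T) = 1.25935261
exp(-rT) = 0.99683960; exp(-qT) = 0.99800280
P = K * exp(-rT) * N(-d2) - S_0 * exp(-qT) * N(-d1)
N(-d1) = 0.08640110; N(-d2) = 0.10395150
P = 74.9500 * 0.99683960 * 0.10395150 - 85.7900 * 0.99800280 * 0.08640110 = 0.3690

Answer: Price = 0.3690


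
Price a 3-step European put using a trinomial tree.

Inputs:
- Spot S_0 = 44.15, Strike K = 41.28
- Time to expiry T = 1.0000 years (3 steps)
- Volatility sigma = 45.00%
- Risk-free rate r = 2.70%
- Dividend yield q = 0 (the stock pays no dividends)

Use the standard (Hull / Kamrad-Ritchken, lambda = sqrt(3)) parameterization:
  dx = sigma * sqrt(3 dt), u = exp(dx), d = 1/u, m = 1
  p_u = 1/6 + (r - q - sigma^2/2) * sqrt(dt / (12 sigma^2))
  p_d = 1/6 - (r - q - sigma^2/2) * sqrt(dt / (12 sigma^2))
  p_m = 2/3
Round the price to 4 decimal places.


Answer: Price = V(0,0) = 5.4343

Derivation:
dt = T/N = 0.333333; dx = sigma*sqrt(3*dt) = 0.450000
u = exp(dx) = 1.568312; d = 1/u = 0.637628
p_u = 0.139167, p_m = 0.666667, p_d = 0.194167
Discount per step: exp(-r*dt) = 0.991040
Stock lattice S(k, j) with j the centered position index:
  k=0: S(0,+0) = 44.1500
  k=1: S(1,-1) = 28.1513; S(1,+0) = 44.1500; S(1,+1) = 69.2410
  k=2: S(2,-2) = 17.9501; S(2,-1) = 28.1513; S(2,+0) = 44.1500; S(2,+1) = 69.2410; S(2,+2) = 108.5915
  k=3: S(3,-3) = 11.4455; S(3,-2) = 17.9501; S(3,-1) = 28.1513; S(3,+0) = 44.1500; S(3,+1) = 69.2410; S(3,+2) = 108.5915; S(3,+3) = 170.3053
Terminal payoffs V(N, j) = max(K - S_T, 0):
  V(3,-3) = 29.834542; V(3,-2) = 23.329950; V(3,-1) = 13.128717; V(3,+0) = 0.000000; V(3,+1) = 0.000000; V(3,+2) = 0.000000; V(3,+3) = 0.000000
Backward induction: V(k, j) = exp(-r*dt) * [p_u * V(k+1, j+1) + p_m * V(k+1, j) + p_d * V(k+1, j-1)]
  V(2,-2) = exp(-r*dt) * [p_u*13.128717 + p_m*23.329950 + p_d*29.834542] = 22.965630
  V(2,-1) = exp(-r*dt) * [p_u*0.000000 + p_m*13.128717 + p_d*23.329950] = 13.163372
  V(2,+0) = exp(-r*dt) * [p_u*0.000000 + p_m*0.000000 + p_d*13.128717] = 2.526320
  V(2,+1) = exp(-r*dt) * [p_u*0.000000 + p_m*0.000000 + p_d*0.000000] = 0.000000
  V(2,+2) = exp(-r*dt) * [p_u*0.000000 + p_m*0.000000 + p_d*0.000000] = 0.000000
  V(1,-1) = exp(-r*dt) * [p_u*2.526320 + p_m*13.163372 + p_d*22.965630] = 13.464592
  V(1,+0) = exp(-r*dt) * [p_u*0.000000 + p_m*2.526320 + p_d*13.163372] = 4.202111
  V(1,+1) = exp(-r*dt) * [p_u*0.000000 + p_m*0.000000 + p_d*2.526320] = 0.486132
  V(0,+0) = exp(-r*dt) * [p_u*0.486132 + p_m*4.202111 + p_d*13.464592] = 5.434306


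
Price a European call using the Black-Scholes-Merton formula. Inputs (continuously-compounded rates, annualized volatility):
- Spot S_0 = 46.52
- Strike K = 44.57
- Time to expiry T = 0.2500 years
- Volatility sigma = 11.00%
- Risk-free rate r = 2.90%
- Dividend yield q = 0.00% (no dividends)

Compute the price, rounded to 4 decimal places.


Answer: Price = 2.5178

Derivation:
d1 = (ln(S/K) + (r - q + 0.5*sigma^2) * T) / (sigma * sqrt(T)) = 0.93788801
d2 = d1 - sigma * sqrt(T) = 0.88288801
exp(-rT) = 0.99277622; exp(-qT) = 1.00000000
C = S_0 * exp(-qT) * N(d1) - K * exp(-rT) * N(d2)
N(d1) = 0.82584902; N(d2) = 0.81135161
C = 46.5200 * 1.00000000 * 0.82584902 - 44.5700 * 0.99277622 * 0.81135161 = 2.5178


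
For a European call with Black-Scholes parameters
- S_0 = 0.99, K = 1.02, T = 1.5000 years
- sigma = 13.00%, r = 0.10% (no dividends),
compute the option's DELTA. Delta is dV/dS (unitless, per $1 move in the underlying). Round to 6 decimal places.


Answer: Delta = 0.460780

Derivation:
d1 = -0.0984692562; d2 = -0.2576860895
phi(d1) = 0.3970128503; exp(-qT) = 1.0000000000; exp(-rT) = 0.9985011244
N(d1) = 0.4607798416
Delta = exp(-qT) * N(d1) = 1.0000000000 * 0.4607798416 = 0.460780


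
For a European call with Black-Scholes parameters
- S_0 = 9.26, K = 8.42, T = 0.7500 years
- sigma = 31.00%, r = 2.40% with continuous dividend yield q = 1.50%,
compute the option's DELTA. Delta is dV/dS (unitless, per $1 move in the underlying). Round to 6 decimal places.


d1 = 0.5135874090; d2 = 0.2451195338
phi(d1) = 0.3496493281; exp(-qT) = 0.9888130446; exp(-rT) = 0.9821610324
N(d1) = 0.6962297578
Delta = exp(-qT) * N(d1) = 0.9888130446 * 0.6962297578 = 0.688441

Answer: Delta = 0.688441


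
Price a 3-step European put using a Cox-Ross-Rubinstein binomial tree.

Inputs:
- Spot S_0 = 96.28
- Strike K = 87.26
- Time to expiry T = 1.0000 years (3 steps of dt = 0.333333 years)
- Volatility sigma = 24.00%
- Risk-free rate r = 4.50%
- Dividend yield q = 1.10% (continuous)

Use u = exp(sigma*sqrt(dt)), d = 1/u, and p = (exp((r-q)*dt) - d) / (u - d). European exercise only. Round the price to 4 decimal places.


dt = T/N = 0.333333
u = exp(sigma*sqrt(dt)) = 1.148623; d = 1/u = 0.870607
p = (exp((r-q)*dt) - d) / (u - d) = 0.506411
Discount per step: exp(-r*dt) = 0.985112
Stock lattice S(k, i) with i counting down-moves:
  k=0: S(0,0) = 96.2800
  k=1: S(1,0) = 110.5894; S(1,1) = 83.8221
  k=2: S(2,0) = 127.0256; S(2,1) = 96.2800; S(2,2) = 72.9761
  k=3: S(3,0) = 145.9046; S(3,1) = 110.5894; S(3,2) = 83.8221; S(3,3) = 63.5336
Terminal payoffs V(N, i) = max(K - S_T, 0):
  V(3,0) = 0.000000; V(3,1) = 0.000000; V(3,2) = 3.437912; V(3,3) = 23.726431
Backward induction: V(k, i) = exp(-r*dt) * [p * V(k+1, i) + (1-p) * V(k+1, i+1)].
  V(2,0) = exp(-r*dt) * [p*0.000000 + (1-p)*0.000000] = 0.000000
  V(2,1) = exp(-r*dt) * [p*0.000000 + (1-p)*3.437912] = 1.671651
  V(2,2) = exp(-r*dt) * [p*3.437912 + (1-p)*23.726431] = 13.251821
  V(1,0) = exp(-r*dt) * [p*0.000000 + (1-p)*1.671651] = 0.812824
  V(1,1) = exp(-r*dt) * [p*1.671651 + (1-p)*13.251821] = 7.277507
  V(0,0) = exp(-r*dt) * [p*0.812824 + (1-p)*7.277507] = 3.944111

Answer: Price = V(0,0) = 3.9441


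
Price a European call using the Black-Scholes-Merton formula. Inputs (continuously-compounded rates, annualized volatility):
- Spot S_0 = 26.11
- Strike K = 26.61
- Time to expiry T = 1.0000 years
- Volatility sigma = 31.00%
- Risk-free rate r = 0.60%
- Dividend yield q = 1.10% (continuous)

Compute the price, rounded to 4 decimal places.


Answer: Price = 2.9159

Derivation:
d1 = (ln(S/K) + (r - q + 0.5*sigma^2) * T) / (sigma * sqrt(T)) = 0.07768161
d2 = d1 - sigma * sqrt(T) = -0.23231839
exp(-rT) = 0.99401796; exp(-qT) = 0.98906028
C = S_0 * exp(-qT) * N(d1) - K * exp(-rT) * N(d2)
N(d1) = 0.53095934; N(d2) = 0.40814536
C = 26.1100 * 0.98906028 * 0.53095934 - 26.6100 * 0.99401796 * 0.40814536 = 2.9159


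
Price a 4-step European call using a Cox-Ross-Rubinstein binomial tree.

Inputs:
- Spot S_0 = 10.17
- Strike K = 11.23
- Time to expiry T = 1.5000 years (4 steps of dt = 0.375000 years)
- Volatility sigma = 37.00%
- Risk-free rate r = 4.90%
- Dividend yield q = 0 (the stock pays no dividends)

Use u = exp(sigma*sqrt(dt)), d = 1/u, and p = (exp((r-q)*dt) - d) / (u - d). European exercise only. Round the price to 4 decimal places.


dt = T/N = 0.375000
u = exp(sigma*sqrt(dt)) = 1.254300; d = 1/u = 0.797257
p = (exp((r-q)*dt) - d) / (u - d) = 0.484172
Discount per step: exp(-r*dt) = 0.981793
Stock lattice S(k, i) with i counting down-moves:
  k=0: S(0,0) = 10.1700
  k=1: S(1,0) = 12.7562; S(1,1) = 8.1081
  k=2: S(2,0) = 16.0001; S(2,1) = 10.1700; S(2,2) = 6.4642
  k=3: S(3,0) = 20.0690; S(3,1) = 12.7562; S(3,2) = 8.1081; S(3,3) = 5.1537
  k=4: S(4,0) = 25.1725; S(4,1) = 16.0001; S(4,2) = 10.1700; S(4,3) = 6.4642; S(4,4) = 4.1088
Terminal payoffs V(N, i) = max(S_T - K, 0):
  V(4,0) = 13.942532; V(4,1) = 4.770145; V(4,2) = 0.000000; V(4,3) = 0.000000; V(4,4) = 0.000000
Backward induction: V(k, i) = exp(-r*dt) * [p * V(k+1, i) + (1-p) * V(k+1, i+1)].
  V(3,0) = exp(-r*dt) * [p*13.942532 + (1-p)*4.770145] = 9.043452
  V(3,1) = exp(-r*dt) * [p*4.770145 + (1-p)*0.000000] = 2.267522
  V(3,2) = exp(-r*dt) * [p*0.000000 + (1-p)*0.000000] = 0.000000
  V(3,3) = exp(-r*dt) * [p*0.000000 + (1-p)*0.000000] = 0.000000
  V(2,0) = exp(-r*dt) * [p*9.043452 + (1-p)*2.267522] = 5.447222
  V(2,1) = exp(-r*dt) * [p*2.267522 + (1-p)*0.000000] = 1.077882
  V(2,2) = exp(-r*dt) * [p*0.000000 + (1-p)*0.000000] = 0.000000
  V(1,0) = exp(-r*dt) * [p*5.447222 + (1-p)*1.077882] = 3.135253
  V(1,1) = exp(-r*dt) * [p*1.077882 + (1-p)*0.000000] = 0.512379
  V(0,0) = exp(-r*dt) * [p*3.135253 + (1-p)*0.512379] = 1.749852

Answer: Price = V(0,0) = 1.7499


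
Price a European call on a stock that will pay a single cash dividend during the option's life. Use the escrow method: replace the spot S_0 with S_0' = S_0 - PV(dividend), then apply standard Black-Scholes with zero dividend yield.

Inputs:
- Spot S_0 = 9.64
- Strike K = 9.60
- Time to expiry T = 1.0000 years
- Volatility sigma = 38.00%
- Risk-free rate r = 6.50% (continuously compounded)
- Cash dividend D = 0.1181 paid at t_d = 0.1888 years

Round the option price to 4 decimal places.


Answer: Price = 1.6745

Derivation:
PV(D) = D * exp(-r * t_d) = 0.1181 * 0.98780299 = 0.11665953
S_0' = S_0 - PV(D) = 9.6400 - 0.11665953 = 9.52334047
d1 = (ln(S_0'/K) + (r + sigma^2/2)*T) / (sigma*sqrt(T)) = 0.33995415
d2 = d1 - sigma*sqrt(T) = -0.04004585
exp(-rT) = 0.93706746
N(d1) = 0.63305447; N(d2) = 0.48402829
C = S_0' * N(d1) - K * exp(-rT) * N(d2) = 9.52334047 * 0.63305447 - 9.6000 * 0.93706746 * 0.48402829 = 1.6745


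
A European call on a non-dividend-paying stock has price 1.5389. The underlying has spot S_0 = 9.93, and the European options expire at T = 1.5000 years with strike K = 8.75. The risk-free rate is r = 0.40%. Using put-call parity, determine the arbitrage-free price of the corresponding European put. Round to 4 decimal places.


Put-call parity: C - P = S_0 * exp(-qT) - K * exp(-rT).
S_0 * exp(-qT) = 9.9300 * 1.00000000 = 9.93000000
K * exp(-rT) = 8.7500 * 0.99401796 = 8.69765719
P = C - S*exp(-qT) + K*exp(-rT)
P = 1.5389 - 9.93000000 + 8.69765719 = 0.3066

Answer: Put price = 0.3066


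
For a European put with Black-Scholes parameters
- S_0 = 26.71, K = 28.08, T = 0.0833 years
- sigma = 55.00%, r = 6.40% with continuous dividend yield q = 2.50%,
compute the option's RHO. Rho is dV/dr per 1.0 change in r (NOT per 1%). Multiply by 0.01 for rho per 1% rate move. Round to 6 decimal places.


d1 = -0.2152691214; d2 = -0.3740086880
phi(d1) = 0.3898048965; exp(-qT) = 0.9979196669; exp(-rT) = 0.9946829856
N(-d2) = 0.6458010738
Rho = -K*T*exp(-rT)*N(-d2) = -28.0800 * 0.0833 * 0.9946829856 * 0.6458010738 = -1.502538

Answer: Rho = -1.502538


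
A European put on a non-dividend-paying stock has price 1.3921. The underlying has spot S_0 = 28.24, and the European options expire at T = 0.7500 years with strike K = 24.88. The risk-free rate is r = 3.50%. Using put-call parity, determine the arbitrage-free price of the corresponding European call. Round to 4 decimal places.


Answer: Call price = 5.3967

Derivation:
Put-call parity: C - P = S_0 * exp(-qT) - K * exp(-rT).
S_0 * exp(-qT) = 28.2400 * 1.00000000 = 28.24000000
K * exp(-rT) = 24.8800 * 0.97409154 = 24.23539742
C = P + S*exp(-qT) - K*exp(-rT)
C = 1.3921 + 28.24000000 - 24.23539742 = 5.3967


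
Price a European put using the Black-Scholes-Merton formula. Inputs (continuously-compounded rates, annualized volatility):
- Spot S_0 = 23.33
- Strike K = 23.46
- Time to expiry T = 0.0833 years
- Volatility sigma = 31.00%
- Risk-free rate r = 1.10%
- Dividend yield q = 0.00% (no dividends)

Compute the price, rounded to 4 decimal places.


d1 = (ln(S/K) + (r - q + 0.5*sigma^2) * T) / (sigma * sqrt(T)) = -0.00712957
d2 = d1 - sigma * sqrt(T) = -0.09660096
exp(-rT) = 0.99908412; exp(-qT) = 1.00000000
P = K * exp(-rT) * N(-d2) - S_0 * exp(-qT) * N(-d1)
N(-d1) = 0.50284426; N(-d2) = 0.53847835
P = 23.4600 * 0.99908412 * 0.53847835 - 23.3300 * 1.00000000 * 0.50284426 = 0.8898

Answer: Price = 0.8898


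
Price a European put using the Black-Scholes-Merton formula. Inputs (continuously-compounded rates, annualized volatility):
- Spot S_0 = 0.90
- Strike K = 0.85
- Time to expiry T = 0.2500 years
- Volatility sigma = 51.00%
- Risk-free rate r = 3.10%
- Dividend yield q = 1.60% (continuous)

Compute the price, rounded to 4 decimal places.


Answer: Price = 0.0643

Derivation:
d1 = (ln(S/K) + (r - q + 0.5*sigma^2) * T) / (sigma * sqrt(T)) = 0.36635652
d2 = d1 - sigma * sqrt(T) = 0.11135652
exp(-rT) = 0.99227995; exp(-qT) = 0.99600799
P = K * exp(-rT) * N(-d2) - S_0 * exp(-qT) * N(-d1)
N(-d1) = 0.35704953; N(-d2) = 0.45566682
P = 0.8500 * 0.99227995 * 0.45566682 - 0.9000 * 0.99600799 * 0.35704953 = 0.0643


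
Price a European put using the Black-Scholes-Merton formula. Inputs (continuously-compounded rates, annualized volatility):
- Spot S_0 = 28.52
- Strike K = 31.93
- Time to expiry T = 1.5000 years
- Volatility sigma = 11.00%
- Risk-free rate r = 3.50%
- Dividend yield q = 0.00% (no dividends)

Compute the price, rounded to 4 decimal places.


d1 = (ln(S/K) + (r - q + 0.5*sigma^2) * T) / (sigma * sqrt(T)) = -0.38126984
d2 = d1 - sigma * sqrt(T) = -0.51599178
exp(-rT) = 0.94885432; exp(-qT) = 1.00000000
P = K * exp(-rT) * N(-d2) - S_0 * exp(-qT) * N(-d1)
N(-d1) = 0.64849849; N(-d2) = 0.69706992
P = 31.9300 * 0.94885432 * 0.69706992 - 28.5200 * 1.00000000 * 0.64849849 = 2.6239

Answer: Price = 2.6239


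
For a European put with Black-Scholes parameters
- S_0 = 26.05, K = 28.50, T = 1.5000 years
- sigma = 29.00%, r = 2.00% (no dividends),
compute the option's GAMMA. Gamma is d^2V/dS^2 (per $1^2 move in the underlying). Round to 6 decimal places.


Answer: Gamma = 0.043116

Derivation:
d1 = 0.0089777485; d2 = -0.3461982642
phi(d1) = 0.3989262034; exp(-qT) = 1.0000000000; exp(-rT) = 0.9704455335
Gamma = exp(-qT) * phi(d1) / (S * sigma * sqrt(T)) = 1.0000000000 * 0.3989262034 / (26.0500 * 0.2900 * 1.2247448714) = 0.043116


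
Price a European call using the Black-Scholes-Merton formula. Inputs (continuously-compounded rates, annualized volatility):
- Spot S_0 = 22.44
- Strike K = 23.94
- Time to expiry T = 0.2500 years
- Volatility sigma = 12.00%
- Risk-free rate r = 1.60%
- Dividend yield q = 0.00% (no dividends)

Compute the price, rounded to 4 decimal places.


d1 = (ln(S/K) + (r - q + 0.5*sigma^2) * T) / (sigma * sqrt(T)) = -0.98176032
d2 = d1 - sigma * sqrt(T) = -1.04176032
exp(-rT) = 0.99600799; exp(-qT) = 1.00000000
C = S_0 * exp(-qT) * N(d1) - K * exp(-rT) * N(d2)
N(d1) = 0.16310897; N(d2) = 0.14876141
C = 22.4400 * 1.00000000 * 0.16310897 - 23.9400 * 0.99600799 * 0.14876141 = 0.1130

Answer: Price = 0.1130


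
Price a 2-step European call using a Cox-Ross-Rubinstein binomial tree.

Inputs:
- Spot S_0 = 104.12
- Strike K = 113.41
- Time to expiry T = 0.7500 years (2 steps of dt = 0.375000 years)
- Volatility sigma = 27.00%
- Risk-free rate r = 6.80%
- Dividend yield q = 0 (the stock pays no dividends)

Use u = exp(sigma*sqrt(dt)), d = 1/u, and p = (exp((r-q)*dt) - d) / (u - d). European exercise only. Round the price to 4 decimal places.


dt = T/N = 0.375000
u = exp(sigma*sqrt(dt)) = 1.179795; d = 1/u = 0.847605
p = (exp((r-q)*dt) - d) / (u - d) = 0.536509
Discount per step: exp(-r*dt) = 0.974822
Stock lattice S(k, i) with i counting down-moves:
  k=0: S(0,0) = 104.1200
  k=1: S(1,0) = 122.8402; S(1,1) = 88.2526
  k=2: S(2,0) = 144.9263; S(2,1) = 104.1200; S(2,2) = 74.8034
Terminal payoffs V(N, i) = max(S_T - K, 0):
  V(2,0) = 31.516279; V(2,1) = 0.000000; V(2,2) = 0.000000
Backward induction: V(k, i) = exp(-r*dt) * [p * V(k+1, i) + (1-p) * V(k+1, i+1)].
  V(1,0) = exp(-r*dt) * [p*31.516279 + (1-p)*0.000000] = 16.483051
  V(1,1) = exp(-r*dt) * [p*0.000000 + (1-p)*0.000000] = 0.000000
  V(0,0) = exp(-r*dt) * [p*16.483051 + (1-p)*0.000000] = 8.620655

Answer: Price = V(0,0) = 8.6207


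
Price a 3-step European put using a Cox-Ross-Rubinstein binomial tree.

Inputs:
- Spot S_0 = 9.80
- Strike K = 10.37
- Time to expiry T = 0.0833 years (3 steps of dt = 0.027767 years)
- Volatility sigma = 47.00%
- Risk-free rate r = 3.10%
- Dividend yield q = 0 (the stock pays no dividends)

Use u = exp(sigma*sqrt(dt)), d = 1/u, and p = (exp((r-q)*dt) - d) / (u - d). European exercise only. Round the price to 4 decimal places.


dt = T/N = 0.027767
u = exp(sigma*sqrt(dt)) = 1.081466; d = 1/u = 0.924671
p = (exp((r-q)*dt) - d) / (u - d) = 0.485923
Discount per step: exp(-r*dt) = 0.999140
Stock lattice S(k, i) with i counting down-moves:
  k=0: S(0,0) = 9.8000
  k=1: S(1,0) = 10.5984; S(1,1) = 9.0618
  k=2: S(2,0) = 11.4618; S(2,1) = 9.8000; S(2,2) = 8.3792
  k=3: S(3,0) = 12.3955; S(3,1) = 10.5984; S(3,2) = 9.0618; S(3,3) = 7.7480
Terminal payoffs V(N, i) = max(K - S_T, 0):
  V(3,0) = 0.000000; V(3,1) = 0.000000; V(3,2) = 1.308228; V(3,3) = 2.622041
Backward induction: V(k, i) = exp(-r*dt) * [p * V(k+1, i) + (1-p) * V(k+1, i+1)].
  V(2,0) = exp(-r*dt) * [p*0.000000 + (1-p)*0.000000] = 0.000000
  V(2,1) = exp(-r*dt) * [p*0.000000 + (1-p)*1.308228] = 0.671952
  V(2,2) = exp(-r*dt) * [p*1.308228 + (1-p)*2.622041] = 1.981923
  V(1,0) = exp(-r*dt) * [p*0.000000 + (1-p)*0.671952] = 0.345138
  V(1,1) = exp(-r*dt) * [p*0.671952 + (1-p)*1.981923] = 1.344221
  V(0,0) = exp(-r*dt) * [p*0.345138 + (1-p)*1.344221] = 0.858005

Answer: Price = V(0,0) = 0.8580


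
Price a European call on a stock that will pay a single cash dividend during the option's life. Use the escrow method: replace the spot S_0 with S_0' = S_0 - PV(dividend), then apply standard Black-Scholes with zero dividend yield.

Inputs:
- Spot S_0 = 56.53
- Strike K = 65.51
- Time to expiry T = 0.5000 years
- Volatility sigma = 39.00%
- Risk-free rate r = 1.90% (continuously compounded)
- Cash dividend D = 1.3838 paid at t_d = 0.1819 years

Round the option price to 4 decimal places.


Answer: Price = 2.8151

Derivation:
PV(D) = D * exp(-r * t_d) = 1.3838 * 0.99654987 = 1.37902570
S_0' = S_0 - PV(D) = 56.5300 - 1.37902570 = 55.15097430
d1 = (ln(S_0'/K) + (r + sigma^2/2)*T) / (sigma*sqrt(T)) = -0.45183540
d2 = d1 - sigma*sqrt(T) = -0.72760704
exp(-rT) = 0.99054498
N(d1) = 0.32569378; N(d2) = 0.23342708
C = S_0' * N(d1) - K * exp(-rT) * N(d2) = 55.15097430 * 0.32569378 - 65.5100 * 0.99054498 * 0.23342708 = 2.8151


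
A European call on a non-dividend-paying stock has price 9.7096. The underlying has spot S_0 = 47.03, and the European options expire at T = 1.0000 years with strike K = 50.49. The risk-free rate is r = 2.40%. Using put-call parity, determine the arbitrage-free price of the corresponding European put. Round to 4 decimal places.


Answer: Put price = 11.9723

Derivation:
Put-call parity: C - P = S_0 * exp(-qT) - K * exp(-rT).
S_0 * exp(-qT) = 47.0300 * 1.00000000 = 47.03000000
K * exp(-rT) = 50.4900 * 0.97628571 = 49.29266549
P = C - S*exp(-qT) + K*exp(-rT)
P = 9.7096 - 47.03000000 + 49.29266549 = 11.9723


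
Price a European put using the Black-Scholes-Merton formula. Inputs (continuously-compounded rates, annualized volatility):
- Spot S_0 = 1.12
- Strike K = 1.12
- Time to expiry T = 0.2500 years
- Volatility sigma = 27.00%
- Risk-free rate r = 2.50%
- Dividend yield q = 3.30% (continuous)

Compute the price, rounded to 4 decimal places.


d1 = (ln(S/K) + (r - q + 0.5*sigma^2) * T) / (sigma * sqrt(T)) = 0.05268519
d2 = d1 - sigma * sqrt(T) = -0.08231481
exp(-rT) = 0.99376949; exp(-qT) = 0.99178394
P = K * exp(-rT) * N(-d2) - S_0 * exp(-qT) * N(-d1)
N(-d1) = 0.47899137; N(-d2) = 0.53280181
P = 1.1200 * 0.99376949 * 0.53280181 - 1.1200 * 0.99178394 * 0.47899137 = 0.0610

Answer: Price = 0.0610


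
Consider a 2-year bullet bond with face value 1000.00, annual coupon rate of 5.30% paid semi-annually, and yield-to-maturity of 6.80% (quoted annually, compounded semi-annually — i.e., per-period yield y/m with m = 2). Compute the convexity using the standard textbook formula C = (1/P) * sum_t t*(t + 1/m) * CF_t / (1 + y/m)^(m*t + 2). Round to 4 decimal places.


Coupon per period c = face * coupon_rate / m = 26.500000
Periods per year m = 2; per-period yield y/m = 0.034000
Number of cashflows N = 4
Cashflows (t years, CF_t, discount factor 1/(1+y/m)^(m*t), PV):
  t = 0.5000: CF_t = 26.500000, DF = 0.967118, PV = 25.628627
  t = 1.0000: CF_t = 26.500000, DF = 0.935317, PV = 24.785906
  t = 1.5000: CF_t = 26.500000, DF = 0.904562, PV = 23.970895
  t = 2.0000: CF_t = 1026.500000, DF = 0.874818, PV = 898.000955
Price P = sum_t PV_t = 972.386383
Convexity numerator sum_t t*(t + 1/m) * CF_t / (1+y/m)^(m*t + 2):
  t = 0.5000: term = 11.985448
  t = 1.0000: term = 34.774026
  t = 1.5000: term = 67.261173
  t = 2.0000: term = 4199.578711
Convexity = (1/P) * sum = 4313.599358 / 972.386383 = 4.436096

Answer: Convexity = 4.4361


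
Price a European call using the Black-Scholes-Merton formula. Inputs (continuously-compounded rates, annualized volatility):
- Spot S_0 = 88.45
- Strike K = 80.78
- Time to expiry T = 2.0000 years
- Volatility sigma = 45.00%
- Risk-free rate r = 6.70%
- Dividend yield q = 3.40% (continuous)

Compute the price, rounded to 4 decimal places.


d1 = (ln(S/K) + (r - q + 0.5*sigma^2) * T) / (sigma * sqrt(T)) = 0.56444093
d2 = d1 - sigma * sqrt(T) = -0.07195517
exp(-rT) = 0.87459006; exp(-qT) = 0.93426047
C = S_0 * exp(-qT) * N(d1) - K * exp(-rT) * N(d2)
N(d1) = 0.71377296; N(d2) = 0.47131879
C = 88.4500 * 0.93426047 * 0.71377296 - 80.7800 * 0.87459006 * 0.47131879 = 25.6845

Answer: Price = 25.6845


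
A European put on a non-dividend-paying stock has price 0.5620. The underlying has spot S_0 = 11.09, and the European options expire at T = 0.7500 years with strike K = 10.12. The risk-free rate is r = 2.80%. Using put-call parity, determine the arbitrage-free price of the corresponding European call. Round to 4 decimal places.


Answer: Call price = 1.7423

Derivation:
Put-call parity: C - P = S_0 * exp(-qT) - K * exp(-rT).
S_0 * exp(-qT) = 11.0900 * 1.00000000 = 11.09000000
K * exp(-rT) = 10.1200 * 0.97921896 = 9.90969592
C = P + S*exp(-qT) - K*exp(-rT)
C = 0.5620 + 11.09000000 - 9.90969592 = 1.7423


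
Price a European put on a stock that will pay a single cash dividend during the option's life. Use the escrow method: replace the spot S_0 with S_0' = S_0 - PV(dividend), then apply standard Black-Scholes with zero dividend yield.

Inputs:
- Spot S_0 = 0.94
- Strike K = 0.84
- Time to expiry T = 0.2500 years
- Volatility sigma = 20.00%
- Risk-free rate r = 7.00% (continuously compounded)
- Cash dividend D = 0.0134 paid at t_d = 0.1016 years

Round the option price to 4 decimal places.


PV(D) = D * exp(-r * t_d) = 0.0134 * 0.99291323 = 0.01330504
S_0' = S_0 - PV(D) = 0.9400 - 0.01330504 = 0.92669496
d1 = (ln(S_0'/K) + (r + sigma^2/2)*T) / (sigma*sqrt(T)) = 1.20722561
d2 = d1 - sigma*sqrt(T) = 1.10722561
exp(-rT) = 0.98265224
N(-d1) = 0.11367264; N(-d2) = 0.13409820
P = K * exp(-rT) * N(-d2) - S_0' * N(-d1) = 0.8400 * 0.98265224 * 0.13409820 - 0.92669496 * 0.11367264 = 0.0053

Answer: Price = 0.0053


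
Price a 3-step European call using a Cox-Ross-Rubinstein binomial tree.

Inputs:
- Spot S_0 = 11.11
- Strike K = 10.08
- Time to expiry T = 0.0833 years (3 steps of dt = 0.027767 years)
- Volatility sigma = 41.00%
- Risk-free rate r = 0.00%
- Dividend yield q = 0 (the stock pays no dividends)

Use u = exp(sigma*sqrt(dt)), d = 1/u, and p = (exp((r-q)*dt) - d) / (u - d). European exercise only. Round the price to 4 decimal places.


Answer: Price = V(0,0) = 1.1722

Derivation:
dt = T/N = 0.027767
u = exp(sigma*sqrt(dt)) = 1.070708; d = 1/u = 0.933962
p = (exp((r-q)*dt) - d) / (u - d) = 0.482927
Discount per step: exp(-r*dt) = 1.000000
Stock lattice S(k, i) with i counting down-moves:
  k=0: S(0,0) = 11.1100
  k=1: S(1,0) = 11.8956; S(1,1) = 10.3763
  k=2: S(2,0) = 12.7367; S(2,1) = 11.1100; S(2,2) = 9.6911
  k=3: S(3,0) = 13.6372; S(3,1) = 11.8956; S(3,2) = 10.3763; S(3,3) = 9.0511
Terminal payoffs V(N, i) = max(S_T - K, 0):
  V(3,0) = 3.557244; V(3,1) = 1.815561; V(3,2) = 0.296316; V(3,3) = 0.000000
Backward induction: V(k, i) = exp(-r*dt) * [p * V(k+1, i) + (1-p) * V(k+1, i+1)].
  V(2,0) = exp(-r*dt) * [p*3.557244 + (1-p)*1.815561] = 2.656666
  V(2,1) = exp(-r*dt) * [p*1.815561 + (1-p)*0.296316] = 1.030000
  V(2,2) = exp(-r*dt) * [p*0.296316 + (1-p)*0.000000] = 0.143099
  V(1,0) = exp(-r*dt) * [p*2.656666 + (1-p)*1.030000] = 1.815561
  V(1,1) = exp(-r*dt) * [p*1.030000 + (1-p)*0.143099] = 0.571407
  V(0,0) = exp(-r*dt) * [p*1.815561 + (1-p)*0.571407] = 1.172242


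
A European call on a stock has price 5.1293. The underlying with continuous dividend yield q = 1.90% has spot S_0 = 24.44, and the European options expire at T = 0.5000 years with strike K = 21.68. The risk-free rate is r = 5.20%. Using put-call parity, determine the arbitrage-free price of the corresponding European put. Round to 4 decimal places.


Put-call parity: C - P = S_0 * exp(-qT) - K * exp(-rT).
S_0 * exp(-qT) = 24.4400 * 0.99054498 = 24.20891937
K * exp(-rT) = 21.6800 * 0.97433509 = 21.12358474
P = C - S*exp(-qT) + K*exp(-rT)
P = 5.1293 - 24.20891937 + 21.12358474 = 2.0440

Answer: Put price = 2.0440


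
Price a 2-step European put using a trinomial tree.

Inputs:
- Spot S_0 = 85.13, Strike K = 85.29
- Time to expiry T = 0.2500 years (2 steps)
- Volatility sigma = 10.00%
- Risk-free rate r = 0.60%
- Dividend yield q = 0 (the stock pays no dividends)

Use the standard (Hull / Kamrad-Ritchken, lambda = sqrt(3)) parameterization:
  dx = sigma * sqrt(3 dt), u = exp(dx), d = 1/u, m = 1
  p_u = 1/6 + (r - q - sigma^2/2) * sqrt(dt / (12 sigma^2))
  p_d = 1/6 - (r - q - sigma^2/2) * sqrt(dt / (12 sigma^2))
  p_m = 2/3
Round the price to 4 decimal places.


Answer: Price = V(0,0) = 1.5036

Derivation:
dt = T/N = 0.125000; dx = sigma*sqrt(3*dt) = 0.061237
u = exp(dx) = 1.063151; d = 1/u = 0.940600
p_u = 0.167687, p_m = 0.666667, p_d = 0.165646
Discount per step: exp(-r*dt) = 0.999250
Stock lattice S(k, j) with j the centered position index:
  k=0: S(0,+0) = 85.1300
  k=1: S(1,-1) = 80.0733; S(1,+0) = 85.1300; S(1,+1) = 90.5061
  k=2: S(2,-2) = 75.3169; S(2,-1) = 80.0733; S(2,+0) = 85.1300; S(2,+1) = 90.5061; S(2,+2) = 96.2216
Terminal payoffs V(N, j) = max(K - S_T, 0):
  V(2,-2) = 9.973065; V(2,-1) = 5.216717; V(2,+0) = 0.160000; V(2,+1) = 0.000000; V(2,+2) = 0.000000
Backward induction: V(k, j) = exp(-r*dt) * [p_u * V(k+1, j+1) + p_m * V(k+1, j) + p_d * V(k+1, j-1)]
  V(1,-1) = exp(-r*dt) * [p_u*0.160000 + p_m*5.216717 + p_d*9.973065] = 5.152774
  V(1,+0) = exp(-r*dt) * [p_u*0.000000 + p_m*0.160000 + p_d*5.216717] = 0.970067
  V(1,+1) = exp(-r*dt) * [p_u*0.000000 + p_m*0.000000 + p_d*0.160000] = 0.026483
  V(0,+0) = exp(-r*dt) * [p_u*0.026483 + p_m*0.970067 + p_d*5.152774] = 1.503561


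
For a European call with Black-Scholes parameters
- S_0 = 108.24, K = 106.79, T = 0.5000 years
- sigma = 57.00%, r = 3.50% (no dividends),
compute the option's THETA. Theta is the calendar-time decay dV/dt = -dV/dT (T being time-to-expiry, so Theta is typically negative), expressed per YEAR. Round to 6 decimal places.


d1 = 0.2784057903; d2 = -0.1246450750
phi(d1) = 0.3837770764; exp(-qT) = 1.0000000000; exp(-rT) = 0.9826522357
Theta = -S*exp(-qT)*phi(d1)*sigma/(2*sqrt(T)) - r*K*exp(-rT)*N(d2) + q*S*exp(-qT)*N(d1)
N(d1) = 0.6096495624; N(d2) = 0.4504022710; sqrt(T) = 0.7071067812
Term 1 = -108.2400 * 1.0000000000 * 0.3837770764 * 0.5700 / (2 * 0.7071067812) = -16.7427453369
Term 2 = -0.0350 * 106.7900 * 0.9826522357 * 0.4504022710 = -1.6542420229
Term 3 = 0 (no dividend yield, q = 0)
Theta = -16.7427453369 + (-1.6542420229) + (0.0000000000) = -18.396987

Answer: Theta = -18.396987
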